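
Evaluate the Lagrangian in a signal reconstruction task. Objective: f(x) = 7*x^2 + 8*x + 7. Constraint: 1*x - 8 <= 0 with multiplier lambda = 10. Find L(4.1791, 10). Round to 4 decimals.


Step 1: Evaluate f(x).
f(4.1791) = 7*4.1791^2 + 8*4.1791 + 7 = 162.6869
Step 2: Evaluate g(x).
g(4.1791) = 1*4.1791 - 8 = -3.8209
Step 3: Compute Lagrangian.
L = 162.6869 + 10*-3.8209 = 124.4779


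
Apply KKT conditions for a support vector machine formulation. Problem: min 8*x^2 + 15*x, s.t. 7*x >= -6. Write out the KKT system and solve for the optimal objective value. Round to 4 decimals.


Step 1: Try lambda = 0 (constraint inactive).
x_unc = -15/(2*8) = -0.9375
Check: 7*-0.9375 = -6.5625 < -6 -- violated!
Step 2: Constraint must be active: 7*x = -6
x* = -6/7 = -0.8571 (rounded; the exact value -6/7 is used below)
lambda = (2*8*(-6/7) + 15)/7 = 0.1837
Step 3: Compute optimal value.
f(x*) = 8*(-6/7)^2 + 15*(-6/7) = -6.9796


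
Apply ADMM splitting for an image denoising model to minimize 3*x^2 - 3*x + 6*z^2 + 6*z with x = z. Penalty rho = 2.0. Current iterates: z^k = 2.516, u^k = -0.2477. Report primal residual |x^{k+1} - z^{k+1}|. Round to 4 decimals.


ADMM iteration with rho = 2.0, z^k = 2.516, u^k = -0.2477
Step 1: x-update.
Minimize 3*x^2 - 3*x + (2.0/2)*(x - 2.516 - 0.2477)^2
FOC: (2*3 + 2.0)*x = 3 + 2.0*(2.516 + 0.2477)
x^{k+1} = 1.0659
Step 2: z-update.
Minimize 6*z^2 + 6*z + (2.0/2)*(1.0659 - z - 0.2477)^2
FOC: (2*6 + 2.0)*z = -6 + 2.0*(1.0659 - 0.2477)
z^{k+1} = -0.3117
Step 3: u-update.
u^{k+1} = -0.2477 + 1.0659 + 0.3117 = 1.1299
Step 4: Primal residual = |1.0659 + 0.3117| = 1.3776


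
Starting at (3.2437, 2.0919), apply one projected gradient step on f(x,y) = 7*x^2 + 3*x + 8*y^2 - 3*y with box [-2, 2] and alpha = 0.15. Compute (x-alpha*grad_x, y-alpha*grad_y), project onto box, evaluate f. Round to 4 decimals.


Step 1: Compute gradient at (3.2437, 2.0919).
grad_x = 2*7*3.2437 + 3 = 48.4118
grad_y = 2*8*2.0919 - 3 = 30.4704
Step 2: Gradient step.
x_raw = 3.2437 - 0.15*48.4118 = -4.0181
y_raw = 2.0919 - 0.15*30.4704 = -2.4787
Step 3: Project onto [-2, 2].
x_proj = clip(-4.0181) = -2.0
y_proj = clip(-2.4787) = -2.0
Step 4: Evaluate f.
f(-2.0, -2.0) = 60.0


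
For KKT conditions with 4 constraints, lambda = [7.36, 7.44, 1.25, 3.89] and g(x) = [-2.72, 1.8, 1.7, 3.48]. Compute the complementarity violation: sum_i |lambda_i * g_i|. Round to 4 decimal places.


KKT complementary slackness check:
lambda_1 * g_1 = 7.36 * -2.72 = -20.0192
lambda_2 * g_2 = 7.44 * 1.8 = 13.392
lambda_3 * g_3 = 1.25 * 1.7 = 2.125
lambda_4 * g_4 = 3.89 * 3.48 = 13.5372
Total violation = 20.0192 + 13.392 + 2.125 + 13.5372 = 49.0734


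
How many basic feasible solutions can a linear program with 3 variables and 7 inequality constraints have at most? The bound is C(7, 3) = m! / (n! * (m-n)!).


Each vertex corresponds to some choice of n active constraints out of m, so the number of vertices is at most C(m, n) = m! / (n!(m-n)!).
m = 7, n = 3
Numerator: 7 * 6 * 5
Denominator: 3! = 6
C(7, 3) = 35


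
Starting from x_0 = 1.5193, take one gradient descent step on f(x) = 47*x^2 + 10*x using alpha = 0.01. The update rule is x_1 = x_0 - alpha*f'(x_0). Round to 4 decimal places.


We compute the gradient at x_0 and apply the update.
f'(x) = 94*x + 10
f'(1.5193) = 94*1.5193 + 10 = 152.8142
x_1 = 1.5193 - 0.01*152.8142 = -0.0088


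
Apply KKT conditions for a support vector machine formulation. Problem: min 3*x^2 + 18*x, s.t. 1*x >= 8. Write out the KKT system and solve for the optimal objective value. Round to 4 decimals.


Step 1: Try lambda = 0 (constraint inactive).
x_unc = -18/(2*3) = -3.0
Check: 1*-3.0 = -3.0 < 8 -- violated!
Step 2: Constraint must be active: 1*x = 8
x* = 8/1 = 8.0
lambda = (2*3*8.0 + 18)/1 = 66.0
Step 3: Compute optimal value.
f(x*) = 3*8.0^2 + 18*8.0 = 336.0


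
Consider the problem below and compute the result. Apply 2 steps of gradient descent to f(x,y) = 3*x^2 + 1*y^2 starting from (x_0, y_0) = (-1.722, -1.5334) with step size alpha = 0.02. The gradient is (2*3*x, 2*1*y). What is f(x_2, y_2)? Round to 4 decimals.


Gradient descent on f(x,y) = 3*x^2 + 1*y^2.
Starting point: (-1.722, -1.5334), alpha = 0.02
Step 1: grad_x = 2*3*-1.722 = -10.332, grad_y = 2*1*-1.5334 = -3.0668
  x_1 = -1.722 - 0.02*-10.332 = -1.5154
  y_1 = -1.5334 - 0.02*-3.0668 = -1.4721
Step 2: grad_x = 2*3*-1.5154 = -9.0922, grad_y = 2*1*-1.4721 = -2.9441
  x_2 = -1.5154 - 0.02*-9.0922 = -1.3335
  y_2 = -1.4721 - 0.02*-2.9441 = -1.4132
f(-1.3335, -1.4132) = 3*(-1.3335)^2 + 1*(-1.4132)^2 = 7.3319


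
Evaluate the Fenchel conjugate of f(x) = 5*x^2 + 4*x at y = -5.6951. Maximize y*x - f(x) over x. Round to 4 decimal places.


f*(y) = sup_x {y*x - a*x^2 - b*x} = sup_x {(y-b)*x - a*x^2}
FOC: (y - b) - 2a*x = 0 => x* = (y - b)/(2a)
x* = (-5.6951 - 4)/(2*5) = -0.9695
f*(-5.6951) = (y-b)^2/(4a) = (-5.6951 - 4)^2/(4*5)
= 93.995/20 = 4.6997


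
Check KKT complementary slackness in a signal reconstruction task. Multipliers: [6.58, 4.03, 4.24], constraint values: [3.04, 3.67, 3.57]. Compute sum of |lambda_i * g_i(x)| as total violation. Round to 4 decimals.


KKT complementary slackness check:
lambda_1 * g_1 = 6.58 * 3.04 = 20.0032
lambda_2 * g_2 = 4.03 * 3.67 = 14.7901
lambda_3 * g_3 = 4.24 * 3.57 = 15.1368
Total violation = 20.0032 + 14.7901 + 15.1368 = 49.9301


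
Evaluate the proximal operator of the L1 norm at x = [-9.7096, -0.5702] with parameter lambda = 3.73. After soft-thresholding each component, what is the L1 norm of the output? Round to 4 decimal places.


Soft-thresholding with lambda = 3.73:
prox(-9.7096) = sign(-9.7096)*max(|-9.7096| - 3.73, 0) = -5.9796
prox(-0.5702) = sign(-0.5702)*max(|-0.5702| - 3.73, 0) = 0.0
prox(x) = [-5.9796, 0.0]
||prox(x)||_1 = 5.9796 + 0.0 = 5.9796


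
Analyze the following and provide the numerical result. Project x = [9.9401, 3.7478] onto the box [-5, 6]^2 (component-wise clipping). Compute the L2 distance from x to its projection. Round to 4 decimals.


Project each component onto [-5, 6].
clip(9.9401) = 6.0, clip(3.7478) = 3.7478
Projection = [6.0, 3.7478]
Squared diffs: [15.5244, 0.0]
Distance = sqrt(15.5244) = 3.9401


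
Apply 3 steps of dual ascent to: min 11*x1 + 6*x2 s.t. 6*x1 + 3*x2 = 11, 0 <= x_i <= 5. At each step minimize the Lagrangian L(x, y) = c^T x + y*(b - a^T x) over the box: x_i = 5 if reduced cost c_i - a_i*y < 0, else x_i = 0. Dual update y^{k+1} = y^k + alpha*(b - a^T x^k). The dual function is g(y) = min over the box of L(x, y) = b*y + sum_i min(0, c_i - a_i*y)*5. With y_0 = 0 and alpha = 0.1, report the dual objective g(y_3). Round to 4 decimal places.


Dual ascent for LP: min 11*x1 + 6*x2, 6*x1 + 3*x2 = 11, 0 <= x_i <= 5
Step 1: y^k = 0.0, reduced costs: (11.0, 6.0)
  x^k = (0.0, 0.0), subgradient = b - a^T x = 11.0
  y^{k+1} = 0.0 + 0.1*11.0 = 1.1
Step 2: y^k = 1.1, reduced costs: (4.4, 2.7)
  x^k = (0.0, 0.0), subgradient = b - a^T x = 11.0
  y^{k+1} = 1.1 + 0.1*11.0 = 2.2
Step 3: y^k = 2.2, reduced costs: (-2.2, -0.6)
  x^k = (5.0, 5.0), subgradient = b - a^T x = -34.0
  y^{k+1} = 2.2 + 0.1*-34.0 = -1.2
Dual objective at y_3 = -1.2: reduced costs (18.2, 9.6), box minimizer x = (0.0, 0.0)
g(y_3) = b*y + (c1 - a1*y)*x1 + (c2 - a2*y)*x2 = 11*(-1.2) + 18.2*0.0 + 9.6*0.0 = -13.2 + 0.0 + 0.0 = -13.2


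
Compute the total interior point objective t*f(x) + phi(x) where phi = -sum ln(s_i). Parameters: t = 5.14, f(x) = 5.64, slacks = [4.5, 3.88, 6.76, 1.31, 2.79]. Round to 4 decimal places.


Step 1: Compute log-barrier.
ln values: [1.5041, 1.3558, 1.911, 0.27, 1.026]
phi = -(1.5041 + 1.3558 + 1.911 + 0.27 + 1.026) = -6.067
Step 2: Compute augmented objective.
t*f(x) = 5.14*5.64 = 28.9896
Total = 28.9896 - 6.067 = 22.9226


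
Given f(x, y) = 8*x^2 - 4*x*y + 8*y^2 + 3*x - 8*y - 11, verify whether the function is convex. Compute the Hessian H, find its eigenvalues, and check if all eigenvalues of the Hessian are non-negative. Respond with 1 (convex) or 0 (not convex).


The Hessian of f(x,y) = 8*x^2 - 4*x*y + 8*y^2 + 3*x - 8*y - 11 is:
H = [[16, -4], [-4, 16]]
Trace = 16 + 16 = 32
Determinant = 16*16 - (-4)^2 = 240
Discriminant = (32)^2 - 4*240 = 64.0
Eigenvalues: lambda_1 = 12.0, lambda_2 = 20.0
The function is convex.

1


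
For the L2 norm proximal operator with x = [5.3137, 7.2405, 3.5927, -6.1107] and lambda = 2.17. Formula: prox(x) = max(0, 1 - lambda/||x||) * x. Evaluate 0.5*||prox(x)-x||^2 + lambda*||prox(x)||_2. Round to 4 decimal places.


Step 1: Compute ||x||.
||x|| = 11.4415
Step 2: Compute scaling factor.
scale = max(0, 1 - 2.17/11.4415) = 0.8103
Step 3: prox(x) = [4.3059, 5.8673, 2.9113, -4.9517]
||prox(x)|| = 9.2715
Step 4: Proximal objective.
0.5*||prox-x||^2 = 2.3545
lambda*||prox|| = 20.1192
Total = 22.4736


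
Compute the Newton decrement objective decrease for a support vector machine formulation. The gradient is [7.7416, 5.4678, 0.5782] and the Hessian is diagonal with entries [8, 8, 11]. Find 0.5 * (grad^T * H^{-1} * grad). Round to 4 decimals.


Step 1: H is diagonal, so H^(-1) * g = [0.9677, 0.6835, 0.0526].
Step 2: g^T H^(-1) g = sum_i g_i^2 / H_ii
  = (7.7416)^2/8 + (5.4678)^2/8 + (0.5782)^2/11
  = 7.4915 + 3.7371 + 0.0304 = 11.259
Step 3: Objective decrease = 0.5 * g^T H^(-1) g = 5.6295


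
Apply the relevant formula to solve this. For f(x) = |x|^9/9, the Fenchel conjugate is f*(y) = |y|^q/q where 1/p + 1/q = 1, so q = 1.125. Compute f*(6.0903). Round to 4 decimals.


The conjugate exponent q satisfies 1/p + 1/q = 1.
p = 9, so q = 9/(9 - 1) = 1.125
|y|^q = 6.0903^1.125 = 7.6334
f*(6.0903) = 7.6334 / 1.125 = 6.7853


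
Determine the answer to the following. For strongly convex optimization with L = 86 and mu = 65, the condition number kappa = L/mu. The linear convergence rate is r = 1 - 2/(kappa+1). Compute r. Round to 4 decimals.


Step 1: Compute the condition number.
kappa = L/mu = 86/65 = 1.3231
Step 2: Compute the convergence rate.
r = 1 - 2/(kappa + 1) = 1 - 2*mu/(L + mu) = (L - mu)/(L + mu) = 21/151 = 0.1391


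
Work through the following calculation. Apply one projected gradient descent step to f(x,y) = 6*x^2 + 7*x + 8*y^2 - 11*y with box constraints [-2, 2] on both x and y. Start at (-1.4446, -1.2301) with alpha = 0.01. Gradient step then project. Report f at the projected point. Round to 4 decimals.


Step 1: Compute gradient at (-1.4446, -1.2301).
grad_x = 2*6*-1.4446 + 7 = -10.3352
grad_y = 2*8*-1.2301 - 11 = -30.6816
Step 2: Gradient step.
x_raw = -1.4446 - 0.01*-10.3352 = -1.3412
y_raw = -1.2301 - 0.01*-30.6816 = -0.9233
Step 3: Project onto [-2, 2].
x_proj = clip(-1.3412) = -1.3412
y_proj = clip(-0.9233) = -0.9233
Step 4: Evaluate f.
f(-1.3412, -0.9233) = 18.3807


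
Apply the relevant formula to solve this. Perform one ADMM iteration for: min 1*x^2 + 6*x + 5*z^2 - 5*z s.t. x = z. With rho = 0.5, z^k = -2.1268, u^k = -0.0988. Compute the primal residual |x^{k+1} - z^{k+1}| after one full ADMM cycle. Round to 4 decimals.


ADMM iteration with rho = 0.5, z^k = -2.1268, u^k = -0.0988
Step 1: x-update.
Minimize 1*x^2 + 6*x + (0.5/2)*(x + 2.1268 - 0.0988)^2
FOC: (2*1 + 0.5)*x = -6 + 0.5*(-2.1268 + 0.0988)
x^{k+1} = -2.8056
Step 2: z-update.
Minimize 5*z^2 - 5*z + (0.5/2)*(-2.8056 - z - 0.0988)^2
FOC: (2*5 + 0.5)*z = 5 + 0.5*(-2.8056 - 0.0988)
z^{k+1} = 0.3379
Step 3: u-update.
u^{k+1} = -0.0988 - 2.8056 - 0.3379 = -3.2423
Step 4: Primal residual = |-2.8056 - 0.3379| = 3.1435


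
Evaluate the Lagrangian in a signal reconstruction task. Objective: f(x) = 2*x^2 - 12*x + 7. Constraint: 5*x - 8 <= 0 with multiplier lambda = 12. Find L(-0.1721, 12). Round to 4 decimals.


Step 1: Evaluate f(x).
f(-0.1721) = 2*(-0.1721)^2 - 12*(-0.1721) + 7 = 9.1244
Step 2: Evaluate g(x).
g(-0.1721) = 5*-0.1721 - 8 = -8.8605
Step 3: Compute Lagrangian.
L = 9.1244 + 12*-8.8605 = -97.2016


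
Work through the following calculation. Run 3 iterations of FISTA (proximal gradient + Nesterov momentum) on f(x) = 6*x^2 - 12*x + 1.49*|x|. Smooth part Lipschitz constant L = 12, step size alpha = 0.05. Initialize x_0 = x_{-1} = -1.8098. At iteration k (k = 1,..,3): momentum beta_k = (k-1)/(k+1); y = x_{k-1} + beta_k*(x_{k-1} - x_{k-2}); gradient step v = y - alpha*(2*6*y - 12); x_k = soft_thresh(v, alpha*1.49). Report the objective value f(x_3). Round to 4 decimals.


FISTA on f(x) = 6*x^2 - 12*x + 1.49*|x|
L = 12, alpha = 0.05
Iteration 1: beta = 0.0, y = -1.8098 + 0.0*(-1.8098 + 1.8098) = -1.8098
  grad(y) = -33.7176, v = y - alpha*grad = -0.1239
  prox(v) = soft_thresh(-0.1239, 0.0745) = -0.0494
Iteration 2: beta = 0.3333, y = -0.0494 + 0.3333*(-0.0494 + 1.8098) = 0.5374
  grad(y) = -5.5515, v = y - alpha*grad = 0.8149
  prox(v) = soft_thresh(0.8149, 0.0745) = 0.7404
Iteration 3: beta = 0.5, y = 0.7404 + 0.5*(0.7404 + 0.0494) = 1.1354
  grad(y) = 1.6246, v = y - alpha*grad = 1.0542
  prox(v) = soft_thresh(1.0542, 0.0745) = 0.9797
f(x_3) = 6*0.9797^2 - 12*0.9797 + 1.49*|0.9797| = -4.5378


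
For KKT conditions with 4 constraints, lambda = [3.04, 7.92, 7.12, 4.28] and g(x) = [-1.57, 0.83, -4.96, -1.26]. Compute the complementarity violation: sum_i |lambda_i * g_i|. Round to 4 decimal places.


KKT complementary slackness check:
lambda_1 * g_1 = 3.04 * -1.57 = -4.7728
lambda_2 * g_2 = 7.92 * 0.83 = 6.5736
lambda_3 * g_3 = 7.12 * -4.96 = -35.3152
lambda_4 * g_4 = 4.28 * -1.26 = -5.3928
Total violation = 4.7728 + 6.5736 + 35.3152 + 5.3928 = 52.0544


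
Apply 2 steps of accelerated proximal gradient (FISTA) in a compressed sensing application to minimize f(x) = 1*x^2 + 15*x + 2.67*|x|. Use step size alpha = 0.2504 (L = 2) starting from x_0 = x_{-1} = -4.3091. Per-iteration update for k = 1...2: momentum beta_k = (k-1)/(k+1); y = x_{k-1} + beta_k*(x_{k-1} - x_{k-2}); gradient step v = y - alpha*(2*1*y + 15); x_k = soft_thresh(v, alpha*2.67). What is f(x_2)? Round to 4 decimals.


FISTA on f(x) = 1*x^2 + 15*x + 2.67*|x|
L = 2, alpha = 0.2504
Iteration 1: beta = 0.0, y = -4.3091 + 0.0*(-4.3091 + 4.3091) = -4.3091
  grad(y) = 6.3818, v = y - alpha*grad = -5.9071
  prox(v) = soft_thresh(-5.9071, 0.6686) = -5.2385
Iteration 2: beta = 0.3333, y = -5.2385 + 0.3333*(-5.2385 + 4.3091) = -5.5483
  grad(y) = 3.9033, v = y - alpha*grad = -6.5257
  prox(v) = soft_thresh(-6.5257, 0.6686) = -5.8572
f(x_2) = 1*(-5.8572)^2 + 15*(-5.8572) + 2.67*|-5.8572| = -37.9125


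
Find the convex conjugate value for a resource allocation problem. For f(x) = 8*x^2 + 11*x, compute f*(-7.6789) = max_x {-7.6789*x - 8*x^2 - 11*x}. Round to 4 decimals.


f*(y) = sup_x {y*x - a*x^2 - b*x} = sup_x {(y-b)*x - a*x^2}
FOC: (y - b) - 2a*x = 0 => x* = (y - b)/(2a)
x* = (-7.6789 - 11)/(2*8) = -1.1674
f*(-7.6789) = (y-b)^2/(4a) = (-7.6789 - 11)^2/(4*8)
= 348.9013/32 = 10.9032


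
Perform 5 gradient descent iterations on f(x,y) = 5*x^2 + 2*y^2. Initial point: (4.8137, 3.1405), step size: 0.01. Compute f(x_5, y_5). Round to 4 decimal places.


Gradient descent on f(x,y) = 5*x^2 + 2*y^2.
Starting point: (4.8137, 3.1405), alpha = 0.01
Step 1: grad_x = 2*5*4.8137 = 48.137, grad_y = 2*2*3.1405 = 12.562
  x_1 = 4.8137 - 0.01*48.137 = 4.3323
  y_1 = 3.1405 - 0.01*12.562 = 3.0149
Step 2: grad_x = 2*5*4.3323 = 43.3233, grad_y = 2*2*3.0149 = 12.0595
  x_2 = 4.3323 - 0.01*43.3233 = 3.8991
  y_2 = 3.0149 - 0.01*12.0595 = 2.8943
Step 3: grad_x = 2*5*3.8991 = 38.991, grad_y = 2*2*2.8943 = 11.5771
  x_3 = 3.8991 - 0.01*38.991 = 3.5092
  y_3 = 2.8943 - 0.01*11.5771 = 2.7785
Step 4: grad_x = 2*5*3.5092 = 35.0919, grad_y = 2*2*2.7785 = 11.1141
  x_4 = 3.5092 - 0.01*35.0919 = 3.1583
  y_4 = 2.7785 - 0.01*11.1141 = 2.6674
Step 5: grad_x = 2*5*3.1583 = 31.5827, grad_y = 2*2*2.6674 = 10.6695
  x_5 = 3.1583 - 0.01*31.5827 = 2.8424
  y_5 = 2.6674 - 0.01*10.6695 = 2.5607
f(2.8424, 2.5607) = 5*2.8424^2 + 2*2.5607^2 = 53.5115


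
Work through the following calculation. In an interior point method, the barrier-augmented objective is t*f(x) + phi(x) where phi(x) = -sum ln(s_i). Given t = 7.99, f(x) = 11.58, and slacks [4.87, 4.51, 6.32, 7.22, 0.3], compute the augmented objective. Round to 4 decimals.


Step 1: Compute log-barrier.
ln values: [1.5831, 1.5063, 1.8437, 1.9769, -1.204]
phi = -(1.5831 + 1.5063 + 1.8437 + 1.9769 - 1.204) = -5.706
Step 2: Compute augmented objective.
t*f(x) = 7.99*11.58 = 92.5242
Total = 92.5242 - 5.706 = 86.8182


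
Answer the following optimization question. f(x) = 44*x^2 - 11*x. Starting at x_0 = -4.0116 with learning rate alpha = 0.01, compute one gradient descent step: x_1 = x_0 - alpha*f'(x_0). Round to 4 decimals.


We compute the gradient at x_0 and apply the update.
f'(x) = 88*x - 11
f'(-4.0116) = 88*-4.0116 - 11 = -364.0208
x_1 = -4.0116 - 0.01*-364.0208 = -0.3714


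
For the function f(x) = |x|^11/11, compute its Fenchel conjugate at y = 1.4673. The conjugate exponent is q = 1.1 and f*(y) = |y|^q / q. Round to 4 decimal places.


The conjugate exponent q satisfies 1/p + 1/q = 1.
p = 11, so q = 11/(11 - 1) = 1.1
|y|^q = 1.4673^1.1 = 1.5247
f*(1.4673) = 1.5247 / 1.1 = 1.386


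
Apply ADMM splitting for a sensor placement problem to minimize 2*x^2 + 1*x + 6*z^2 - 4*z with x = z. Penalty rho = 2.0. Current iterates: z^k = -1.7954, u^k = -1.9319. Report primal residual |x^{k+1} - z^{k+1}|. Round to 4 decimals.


ADMM iteration with rho = 2.0, z^k = -1.7954, u^k = -1.9319
Step 1: x-update.
Minimize 2*x^2 + 1*x + (2.0/2)*(x + 1.7954 - 1.9319)^2
FOC: (2*2 + 2.0)*x = -1 + 2.0*(-1.7954 + 1.9319)
x^{k+1} = -0.1212
Step 2: z-update.
Minimize 6*z^2 - 4*z + (2.0/2)*(-0.1212 - z - 1.9319)^2
FOC: (2*6 + 2.0)*z = 4 + 2.0*(-0.1212 - 1.9319)
z^{k+1} = -0.0076
Step 3: u-update.
u^{k+1} = -1.9319 - 0.1212 + 0.0076 = -2.0455
Step 4: Primal residual = |-0.1212 + 0.0076| = 0.1136


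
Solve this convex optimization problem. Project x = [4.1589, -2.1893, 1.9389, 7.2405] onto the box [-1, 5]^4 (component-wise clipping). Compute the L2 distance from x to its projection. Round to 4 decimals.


Project each component onto [-1, 5].
clip(4.1589) = 4.1589, clip(-2.1893) = -1.0, clip(1.9389) = 1.9389, clip(7.2405) = 5.0
Projection = [4.1589, -1.0, 1.9389, 5.0]
Squared diffs: [0.0, 1.4144, 0.0, 5.0198]
Distance = sqrt(6.4342) = 2.5366


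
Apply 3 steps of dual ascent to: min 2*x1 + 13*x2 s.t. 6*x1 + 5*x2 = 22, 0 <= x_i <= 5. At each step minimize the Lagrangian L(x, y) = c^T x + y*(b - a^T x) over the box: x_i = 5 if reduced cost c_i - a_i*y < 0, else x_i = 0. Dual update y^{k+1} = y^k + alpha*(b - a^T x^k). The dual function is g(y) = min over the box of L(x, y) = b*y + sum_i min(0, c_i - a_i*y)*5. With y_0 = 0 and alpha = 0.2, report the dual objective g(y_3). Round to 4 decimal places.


Dual ascent for LP: min 2*x1 + 13*x2, 6*x1 + 5*x2 = 22, 0 <= x_i <= 5
Step 1: y^k = 0.0, reduced costs: (2.0, 13.0)
  x^k = (0.0, 0.0), subgradient = b - a^T x = 22.0
  y^{k+1} = 0.0 + 0.2*22.0 = 4.4
Step 2: y^k = 4.4, reduced costs: (-24.4, -9.0)
  x^k = (5.0, 5.0), subgradient = b - a^T x = -33.0
  y^{k+1} = 4.4 + 0.2*-33.0 = -2.2
Step 3: y^k = -2.2, reduced costs: (15.2, 24.0)
  x^k = (0.0, 0.0), subgradient = b - a^T x = 22.0
  y^{k+1} = -2.2 + 0.2*22.0 = 2.2
Dual objective at y_3 = 2.2: reduced costs (-11.2, 2.0), box minimizer x = (5.0, 0.0)
g(y_3) = b*y + (c1 - a1*y)*x1 + (c2 - a2*y)*x2 = 22*2.2 + (-11.2)*5.0 + 2.0*0.0 = 48.4 - 56.0 + 0.0 = -7.6


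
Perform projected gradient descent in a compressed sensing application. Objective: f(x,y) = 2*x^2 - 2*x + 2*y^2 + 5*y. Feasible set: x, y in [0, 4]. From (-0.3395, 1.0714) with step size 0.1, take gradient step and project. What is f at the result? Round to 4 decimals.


Step 1: Compute gradient at (-0.3395, 1.0714).
grad_x = 2*2*-0.3395 - 2 = -3.358
grad_y = 2*2*1.0714 + 5 = 9.2856
Step 2: Gradient step.
x_raw = -0.3395 - 0.1*-3.358 = -0.0037
y_raw = 1.0714 - 0.1*9.2856 = 0.1428
Step 3: Project onto [0, 4].
x_proj = clip(-0.0037) = 0.0
y_proj = clip(0.1428) = 0.1428
Step 4: Evaluate f.
f(0.0, 0.1428) = 0.755


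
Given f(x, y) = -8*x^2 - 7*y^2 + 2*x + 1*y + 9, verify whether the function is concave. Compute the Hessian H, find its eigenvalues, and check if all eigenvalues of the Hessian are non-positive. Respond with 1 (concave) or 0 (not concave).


The Hessian of f(x,y) = -8*x^2 - 7*y^2 + 2*x + 1*y + 9 is:
H = [[-16, 0], [0, -14]]
Trace = -16 - 14 = -30
Determinant = -16*-14 - (0)^2 = 224
Discriminant = (-30)^2 - 4*224 = 4.0
Eigenvalues: lambda_1 = -16.0, lambda_2 = -14.0
The function is concave.

1


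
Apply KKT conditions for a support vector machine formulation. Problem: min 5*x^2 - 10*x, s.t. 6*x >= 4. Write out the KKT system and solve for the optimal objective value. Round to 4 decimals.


Step 1: Try lambda = 0 (constraint inactive).
Stationarity: 2*5*x - 10 = 0
x* = 10/(2*5) = 1.0
Check constraint: 6*1.0 = 6.0 >= 4 -- satisfied.
Step 2: Compute optimal value.
f(x*) = 5*1.0^2 - 10*1.0 = -5.0


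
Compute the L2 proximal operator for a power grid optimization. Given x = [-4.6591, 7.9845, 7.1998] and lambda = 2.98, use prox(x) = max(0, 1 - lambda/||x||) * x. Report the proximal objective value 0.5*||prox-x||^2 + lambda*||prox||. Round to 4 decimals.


Step 1: Compute ||x||.
||x|| = 11.7174
Step 2: Compute scaling factor.
scale = max(0, 1 - 2.98/11.7174) = 0.7457
Step 3: prox(x) = [-3.4742, 5.9539, 5.3687]
||prox(x)|| = 8.7374
Step 4: Proximal objective.
0.5*||prox-x||^2 = 4.4402
lambda*||prox|| = 26.0375
Total = 30.4775


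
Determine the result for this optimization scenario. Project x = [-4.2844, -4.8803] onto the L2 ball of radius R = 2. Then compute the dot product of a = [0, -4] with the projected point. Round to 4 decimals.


Step 1: Compute ||x|| (intermediates to 6 decimals).
||x|| = sqrt((-4.2844)^2 + (-4.8803)^2) = 6.494106
Step 2: Project.
Since ||x|| > R, scale = R/||x|| = 2/6.494106 = 0.307972, proj(x) = scale * x
proj(x) = [-1.319475, -1.502996]
Step 3: Dot product.
a^T * proj(x) = 0*(-1.319475) - 4*(-1.502996) = 6.012


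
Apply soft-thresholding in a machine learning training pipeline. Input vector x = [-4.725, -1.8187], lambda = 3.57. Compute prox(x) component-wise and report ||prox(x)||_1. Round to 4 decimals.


Soft-thresholding with lambda = 3.57:
prox(-4.725) = sign(-4.725)*max(|-4.725| - 3.57, 0) = -1.155
prox(-1.8187) = sign(-1.8187)*max(|-1.8187| - 3.57, 0) = 0.0
prox(x) = [-1.155, 0.0]
||prox(x)||_1 = 1.155 + 0.0 = 1.155


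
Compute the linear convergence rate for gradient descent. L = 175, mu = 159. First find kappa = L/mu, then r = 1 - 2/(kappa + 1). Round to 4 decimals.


Step 1: Compute the condition number.
kappa = L/mu = 175/159 = 1.1006
Step 2: Compute the convergence rate.
r = 1 - 2/(kappa + 1) = 1 - 2*mu/(L + mu) = (L - mu)/(L + mu) = 16/334 = 0.0479


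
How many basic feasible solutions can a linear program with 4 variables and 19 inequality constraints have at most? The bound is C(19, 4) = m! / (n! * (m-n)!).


Each vertex corresponds to some choice of n active constraints out of m, so the number of vertices is at most C(m, n) = m! / (n!(m-n)!).
m = 19, n = 4
Numerator: 19 * 18 * 17 * 16
Denominator: 4! = 24
C(19, 4) = 3876


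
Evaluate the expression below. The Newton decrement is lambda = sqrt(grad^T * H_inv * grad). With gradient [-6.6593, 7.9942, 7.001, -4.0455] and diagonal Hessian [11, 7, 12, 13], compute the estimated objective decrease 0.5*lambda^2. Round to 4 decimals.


Step 1: H is diagonal, so H^(-1) * g = [-0.6054, 1.142, 0.5834, -0.3112].
Step 2: g^T H^(-1) g = sum_i g_i^2 / H_ii
  = (-6.6593)^2/11 + (7.9942)^2/7 + (7.001)^2/12 + (-4.0455)^2/13
  = 4.0315 + 9.1296 + 4.0845 + 1.2589 = 18.5045
Step 3: Objective decrease = 0.5 * g^T H^(-1) g = 9.2523


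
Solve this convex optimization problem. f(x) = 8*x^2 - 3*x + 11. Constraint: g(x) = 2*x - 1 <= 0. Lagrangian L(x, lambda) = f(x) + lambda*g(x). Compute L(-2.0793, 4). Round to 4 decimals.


Step 1: Evaluate f(x).
f(-2.0793) = 8*(-2.0793)^2 - 3*(-2.0793) + 11 = 51.8258
Step 2: Evaluate g(x).
g(-2.0793) = 2*-2.0793 - 1 = -5.1586
Step 3: Compute Lagrangian.
L = 51.8258 + 4*-5.1586 = 31.1914


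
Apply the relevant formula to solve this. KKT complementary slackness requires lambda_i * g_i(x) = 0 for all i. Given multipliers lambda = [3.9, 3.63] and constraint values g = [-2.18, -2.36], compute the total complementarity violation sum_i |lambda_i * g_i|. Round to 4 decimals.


KKT complementary slackness check:
lambda_1 * g_1 = 3.9 * -2.18 = -8.502
lambda_2 * g_2 = 3.63 * -2.36 = -8.5668
Total violation = 8.502 + 8.5668 = 17.0688


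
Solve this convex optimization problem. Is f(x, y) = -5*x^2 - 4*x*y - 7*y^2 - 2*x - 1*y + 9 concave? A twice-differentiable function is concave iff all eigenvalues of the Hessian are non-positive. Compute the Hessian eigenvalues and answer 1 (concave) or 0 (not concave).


The Hessian of f(x,y) = -5*x^2 - 4*x*y - 7*y^2 - 2*x - 1*y + 9 is:
H = [[-10, -4], [-4, -14]]
Trace = -10 - 14 = -24
Determinant = -10*-14 - (-4)^2 = 124
Discriminant = (-24)^2 - 4*124 = 80.0
Eigenvalues: lambda_1 = -16.4721, lambda_2 = -7.5279
The function is concave.

1


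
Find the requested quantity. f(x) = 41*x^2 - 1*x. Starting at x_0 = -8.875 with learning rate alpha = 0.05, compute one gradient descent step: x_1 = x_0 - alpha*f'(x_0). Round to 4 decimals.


We compute the gradient at x_0 and apply the update.
f'(x) = 82*x - 1
f'(-8.875) = 82*-8.875 - 1 = -728.75
x_1 = -8.875 - 0.05*-728.75 = 27.5625


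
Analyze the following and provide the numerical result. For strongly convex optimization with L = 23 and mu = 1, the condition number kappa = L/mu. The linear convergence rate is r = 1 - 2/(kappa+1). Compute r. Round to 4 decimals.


Step 1: Compute the condition number.
kappa = L/mu = 23/1 = 23.0
Step 2: Compute the convergence rate.
r = 1 - 2/(kappa + 1) = 1 - 2*mu/(L + mu) = (L - mu)/(L + mu) = 22/24 = 0.9167


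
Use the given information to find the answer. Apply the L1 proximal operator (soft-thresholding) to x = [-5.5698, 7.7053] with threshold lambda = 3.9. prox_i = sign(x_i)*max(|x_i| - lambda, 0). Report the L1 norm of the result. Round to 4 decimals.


Soft-thresholding with lambda = 3.9:
prox(-5.5698) = sign(-5.5698)*max(|-5.5698| - 3.9, 0) = -1.6698
prox(7.7053) = sign(7.7053)*max(|7.7053| - 3.9, 0) = 3.8053
prox(x) = [-1.6698, 3.8053]
||prox(x)||_1 = 1.6698 + 3.8053 = 5.4751


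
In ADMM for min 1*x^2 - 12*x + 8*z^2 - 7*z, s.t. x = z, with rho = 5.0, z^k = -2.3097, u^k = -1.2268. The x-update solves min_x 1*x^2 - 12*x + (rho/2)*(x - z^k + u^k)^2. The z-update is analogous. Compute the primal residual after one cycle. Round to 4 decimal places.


ADMM iteration with rho = 5.0, z^k = -2.3097, u^k = -1.2268
Step 1: x-update.
Minimize 1*x^2 - 12*x + (5.0/2)*(x + 2.3097 - 1.2268)^2
FOC: (2*1 + 5.0)*x = 12 + 5.0*(-2.3097 + 1.2268)
x^{k+1} = 0.9408
Step 2: z-update.
Minimize 8*z^2 - 7*z + (5.0/2)*(0.9408 - z - 1.2268)^2
FOC: (2*8 + 5.0)*z = 7 + 5.0*(0.9408 - 1.2268)
z^{k+1} = 0.2652
Step 3: u-update.
u^{k+1} = -1.2268 + 0.9408 - 0.2652 = -0.5512
Step 4: Primal residual = |0.9408 - 0.2652| = 0.6756


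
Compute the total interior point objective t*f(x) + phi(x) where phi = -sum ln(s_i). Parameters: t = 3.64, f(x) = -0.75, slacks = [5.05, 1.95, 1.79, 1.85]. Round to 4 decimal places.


Step 1: Compute log-barrier.
ln values: [1.6194, 0.6678, 0.5822, 0.6152]
phi = -(1.6194 + 0.6678 + 0.5822 + 0.6152) = -3.4846
Step 2: Compute augmented objective.
t*f(x) = 3.64*-0.75 = -2.73
Total = -2.73 - 3.4846 = -6.2146


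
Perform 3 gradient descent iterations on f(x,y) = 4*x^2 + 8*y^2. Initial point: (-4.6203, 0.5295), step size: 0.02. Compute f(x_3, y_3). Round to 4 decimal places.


Gradient descent on f(x,y) = 4*x^2 + 8*y^2.
Starting point: (-4.6203, 0.5295), alpha = 0.02
Step 1: grad_x = 2*4*-4.6203 = -36.9624, grad_y = 2*8*0.5295 = 8.472
  x_1 = -4.6203 - 0.02*-36.9624 = -3.8811
  y_1 = 0.5295 - 0.02*8.472 = 0.3601
Step 2: grad_x = 2*4*-3.8811 = -31.0484, grad_y = 2*8*0.3601 = 5.761
  x_2 = -3.8811 - 0.02*-31.0484 = -3.2601
  y_2 = 0.3601 - 0.02*5.761 = 0.2448
Step 3: grad_x = 2*4*-3.2601 = -26.0807, grad_y = 2*8*0.2448 = 3.9175
  x_3 = -3.2601 - 0.02*-26.0807 = -2.7385
  y_3 = 0.2448 - 0.02*3.9175 = 0.1665
f(-2.7385, 0.1665) = 4*(-2.7385)^2 + 8*0.1665^2 = 30.2186


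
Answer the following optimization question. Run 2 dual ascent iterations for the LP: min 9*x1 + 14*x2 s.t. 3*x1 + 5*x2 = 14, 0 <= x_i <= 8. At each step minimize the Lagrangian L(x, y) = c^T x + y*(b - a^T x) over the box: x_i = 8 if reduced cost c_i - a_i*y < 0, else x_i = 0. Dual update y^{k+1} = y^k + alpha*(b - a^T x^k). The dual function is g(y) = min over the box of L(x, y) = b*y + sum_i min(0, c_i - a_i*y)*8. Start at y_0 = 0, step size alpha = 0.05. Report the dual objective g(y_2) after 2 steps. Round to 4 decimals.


Dual ascent for LP: min 9*x1 + 14*x2, 3*x1 + 5*x2 = 14, 0 <= x_i <= 8
Step 1: y^k = 0.0, reduced costs: (9.0, 14.0)
  x^k = (0.0, 0.0), subgradient = b - a^T x = 14.0
  y^{k+1} = 0.0 + 0.05*14.0 = 0.7
Step 2: y^k = 0.7, reduced costs: (6.9, 10.5)
  x^k = (0.0, 0.0), subgradient = b - a^T x = 14.0
  y^{k+1} = 0.7 + 0.05*14.0 = 1.4
Dual objective at y_2 = 1.4: reduced costs (4.8, 7.0), box minimizer x = (0.0, 0.0)
g(y_2) = b*y + (c1 - a1*y)*x1 + (c2 - a2*y)*x2 = 14*1.4 + 4.8*0.0 + 7.0*0.0 = 19.6 + 0.0 + 0.0 = 19.6


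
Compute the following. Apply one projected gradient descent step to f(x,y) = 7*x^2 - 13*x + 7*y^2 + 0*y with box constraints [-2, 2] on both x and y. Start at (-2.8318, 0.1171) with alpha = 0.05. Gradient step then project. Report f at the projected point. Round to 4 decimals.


Step 1: Compute gradient at (-2.8318, 0.1171).
grad_x = 2*7*-2.8318 - 13 = -52.6452
grad_y = 2*7*0.1171 + 0 = 1.6394
Step 2: Gradient step.
x_raw = -2.8318 - 0.05*-52.6452 = -0.1995
y_raw = 0.1171 - 0.05*1.6394 = 0.0351
Step 3: Project onto [-2, 2].
x_proj = clip(-0.1995) = -0.1995
y_proj = clip(0.0351) = 0.0351
Step 4: Evaluate f.
f(-0.1995, 0.0351) = 2.8814


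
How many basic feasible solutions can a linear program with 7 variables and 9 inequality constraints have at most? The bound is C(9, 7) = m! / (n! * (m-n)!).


Each vertex corresponds to some choice of n active constraints out of m, so the number of vertices is at most C(m, n) = m! / (n!(m-n)!).
m = 9, n = 7
Numerator: 9 * 8 * 7 * 6 * 5 * 4 * 3
Denominator: 7! = 5040
C(9, 7) = 36


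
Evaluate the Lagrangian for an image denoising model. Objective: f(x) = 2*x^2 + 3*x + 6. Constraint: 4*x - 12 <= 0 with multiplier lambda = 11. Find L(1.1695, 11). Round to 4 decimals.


Step 1: Evaluate f(x).
f(1.1695) = 2*1.1695^2 + 3*1.1695 + 6 = 12.244
Step 2: Evaluate g(x).
g(1.1695) = 4*1.1695 - 12 = -7.322
Step 3: Compute Lagrangian.
L = 12.244 + 11*-7.322 = -68.298


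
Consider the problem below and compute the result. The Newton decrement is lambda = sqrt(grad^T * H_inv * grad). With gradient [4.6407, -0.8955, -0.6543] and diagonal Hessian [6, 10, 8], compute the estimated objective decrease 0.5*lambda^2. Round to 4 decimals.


Step 1: H is diagonal, so H^(-1) * g = [0.7735, -0.0896, -0.0818].
Step 2: g^T H^(-1) g = sum_i g_i^2 / H_ii
  = (4.6407)^2/6 + (-0.8955)^2/10 + (-0.6543)^2/8
  = 3.5893 + 0.0802 + 0.0535 = 3.7231
Step 3: Objective decrease = 0.5 * g^T H^(-1) g = 1.8615


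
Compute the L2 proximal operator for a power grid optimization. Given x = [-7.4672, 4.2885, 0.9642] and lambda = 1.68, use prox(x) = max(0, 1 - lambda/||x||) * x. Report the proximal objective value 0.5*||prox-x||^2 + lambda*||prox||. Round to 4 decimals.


Step 1: Compute ||x||.
||x|| = 8.6649
Step 2: Compute scaling factor.
scale = max(0, 1 - 1.68/8.6649) = 0.8061
Step 3: prox(x) = [-6.0194, 3.457, 0.7773]
||prox(x)|| = 6.9849
Step 4: Proximal objective.
0.5*||prox-x||^2 = 1.4112
lambda*||prox|| = 11.7346
Total = 13.1458


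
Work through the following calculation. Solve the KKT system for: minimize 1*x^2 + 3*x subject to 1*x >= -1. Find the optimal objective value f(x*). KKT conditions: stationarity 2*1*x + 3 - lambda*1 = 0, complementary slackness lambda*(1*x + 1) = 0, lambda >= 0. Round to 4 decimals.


Step 1: Try lambda = 0 (constraint inactive).
x_unc = -3/(2*1) = -1.5
Check: 1*-1.5 = -1.5 < -1 -- violated!
Step 2: Constraint must be active: 1*x = -1
x* = -1/1 = -1.0
lambda = (2*1*(-1.0) + 3)/1 = 1.0
Step 3: Compute optimal value.
f(x*) = 1*(-1.0)^2 + 3*(-1.0) = -2.0


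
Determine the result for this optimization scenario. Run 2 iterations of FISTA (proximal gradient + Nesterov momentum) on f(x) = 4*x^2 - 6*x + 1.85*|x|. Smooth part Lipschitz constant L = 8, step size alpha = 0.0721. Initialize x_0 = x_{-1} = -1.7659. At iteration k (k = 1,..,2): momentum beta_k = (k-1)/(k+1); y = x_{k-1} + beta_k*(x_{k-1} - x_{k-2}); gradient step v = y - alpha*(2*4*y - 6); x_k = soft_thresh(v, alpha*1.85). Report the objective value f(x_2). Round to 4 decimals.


FISTA on f(x) = 4*x^2 - 6*x + 1.85*|x|
L = 8, alpha = 0.0721
Iteration 1: beta = 0.0, y = -1.7659 + 0.0*(-1.7659 + 1.7659) = -1.7659
  grad(y) = -20.1272, v = y - alpha*grad = -0.3147
  prox(v) = soft_thresh(-0.3147, 0.1334) = -0.1813
Iteration 2: beta = 0.3333, y = -0.1813 + 0.3333*(-0.1813 + 1.7659) = 0.3468
  grad(y) = -3.2253, v = y - alpha*grad = 0.5794
  prox(v) = soft_thresh(0.5794, 0.1334) = 0.446
f(x_2) = 4*0.446^2 - 6*0.446 + 1.85*|0.446| = -1.0552


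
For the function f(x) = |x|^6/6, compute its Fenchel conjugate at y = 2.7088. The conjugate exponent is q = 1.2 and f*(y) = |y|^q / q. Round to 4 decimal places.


The conjugate exponent q satisfies 1/p + 1/q = 1.
p = 6, so q = 6/(6 - 1) = 1.2
|y|^q = 2.7088^1.2 = 3.3062
f*(2.7088) = 3.3062 / 1.2 = 2.7552


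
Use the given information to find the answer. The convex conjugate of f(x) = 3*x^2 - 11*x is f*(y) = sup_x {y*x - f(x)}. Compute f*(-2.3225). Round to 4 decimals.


f*(y) = sup_x {y*x - a*x^2 - b*x} = sup_x {(y-b)*x - a*x^2}
FOC: (y - b) - 2a*x = 0 => x* = (y - b)/(2a)
x* = (-2.3225 + 11)/(2*3) = 1.4463
f*(-2.3225) = (y-b)^2/(4a) = (-2.3225 + 11)^2/(4*3)
= 75.299/12 = 6.2749


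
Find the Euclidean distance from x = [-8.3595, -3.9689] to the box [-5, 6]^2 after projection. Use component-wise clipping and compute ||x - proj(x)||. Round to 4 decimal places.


Project each component onto [-5, 6].
clip(-8.3595) = -5.0, clip(-3.9689) = -3.9689
Projection = [-5.0, -3.9689]
Squared diffs: [11.2862, 0.0]
Distance = sqrt(11.2862) = 3.3595


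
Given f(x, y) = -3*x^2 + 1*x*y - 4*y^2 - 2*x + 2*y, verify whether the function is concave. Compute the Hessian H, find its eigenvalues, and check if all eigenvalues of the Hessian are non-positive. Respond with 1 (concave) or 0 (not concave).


The Hessian of f(x,y) = -3*x^2 + 1*x*y - 4*y^2 - 2*x + 2*y is:
H = [[-6, 1], [1, -8]]
Trace = -6 - 8 = -14
Determinant = -6*-8 - (1)^2 = 47
Discriminant = (-14)^2 - 4*47 = 8.0
Eigenvalues: lambda_1 = -8.4142, lambda_2 = -5.5858
The function is concave.

1


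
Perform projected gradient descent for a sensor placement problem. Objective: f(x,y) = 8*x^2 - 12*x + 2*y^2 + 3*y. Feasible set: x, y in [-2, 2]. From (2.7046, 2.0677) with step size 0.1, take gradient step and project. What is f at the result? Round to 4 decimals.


Step 1: Compute gradient at (2.7046, 2.0677).
grad_x = 2*8*2.7046 - 12 = 31.2736
grad_y = 2*2*2.0677 + 3 = 11.2708
Step 2: Gradient step.
x_raw = 2.7046 - 0.1*31.2736 = -0.4228
y_raw = 2.0677 - 0.1*11.2708 = 0.9406
Step 3: Project onto [-2, 2].
x_proj = clip(-0.4228) = -0.4228
y_proj = clip(0.9406) = 0.9406
Step 4: Evaluate f.
f(-0.4228, 0.9406) = 11.0943


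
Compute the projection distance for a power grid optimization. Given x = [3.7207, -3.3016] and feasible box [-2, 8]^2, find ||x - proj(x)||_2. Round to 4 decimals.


Project each component onto [-2, 8].
clip(3.7207) = 3.7207, clip(-3.3016) = -2.0
Projection = [3.7207, -2.0]
Squared diffs: [0.0, 1.6942]
Distance = sqrt(1.6942) = 1.3016


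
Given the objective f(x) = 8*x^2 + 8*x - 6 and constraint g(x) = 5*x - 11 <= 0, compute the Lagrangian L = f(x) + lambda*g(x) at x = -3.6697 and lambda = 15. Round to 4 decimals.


Step 1: Evaluate f(x).
f(-3.6697) = 8*(-3.6697)^2 + 8*(-3.6697) - 6 = 72.376
Step 2: Evaluate g(x).
g(-3.6697) = 5*-3.6697 - 11 = -29.3485
Step 3: Compute Lagrangian.
L = 72.376 + 15*-29.3485 = -367.8515


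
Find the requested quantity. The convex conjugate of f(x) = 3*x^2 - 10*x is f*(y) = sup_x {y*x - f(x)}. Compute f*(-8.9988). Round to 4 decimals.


f*(y) = sup_x {y*x - a*x^2 - b*x} = sup_x {(y-b)*x - a*x^2}
FOC: (y - b) - 2a*x = 0 => x* = (y - b)/(2a)
x* = (-8.9988 + 10)/(2*3) = 0.1669
f*(-8.9988) = (y-b)^2/(4a) = (-8.9988 + 10)^2/(4*3)
= 1.0024/12 = 0.0835


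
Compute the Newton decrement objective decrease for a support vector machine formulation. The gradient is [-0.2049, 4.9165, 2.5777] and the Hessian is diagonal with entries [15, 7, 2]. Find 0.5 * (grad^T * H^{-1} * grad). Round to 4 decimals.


Step 1: H is diagonal, so H^(-1) * g = [-0.0137, 0.7024, 1.2889].
Step 2: g^T H^(-1) g = sum_i g_i^2 / H_ii
  = (-0.2049)^2/15 + (4.9165)^2/7 + (2.5777)^2/2
  = 0.0028 + 3.4531 + 3.3223 = 6.7782
Step 3: Objective decrease = 0.5 * g^T H^(-1) g = 3.3891


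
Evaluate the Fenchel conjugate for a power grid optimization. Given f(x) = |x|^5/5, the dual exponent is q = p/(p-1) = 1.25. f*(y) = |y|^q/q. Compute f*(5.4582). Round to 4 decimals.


The conjugate exponent q satisfies 1/p + 1/q = 1.
p = 5, so q = 5/(5 - 1) = 1.25
|y|^q = 5.4582^1.25 = 8.3428
f*(5.4582) = 8.3428 / 1.25 = 6.6742


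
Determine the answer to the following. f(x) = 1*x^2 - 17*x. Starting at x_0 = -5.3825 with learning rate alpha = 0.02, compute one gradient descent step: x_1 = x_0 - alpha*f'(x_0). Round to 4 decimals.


We compute the gradient at x_0 and apply the update.
f'(x) = 2*x - 17
f'(-5.3825) = 2*-5.3825 - 17 = -27.765
x_1 = -5.3825 - 0.02*-27.765 = -4.8272


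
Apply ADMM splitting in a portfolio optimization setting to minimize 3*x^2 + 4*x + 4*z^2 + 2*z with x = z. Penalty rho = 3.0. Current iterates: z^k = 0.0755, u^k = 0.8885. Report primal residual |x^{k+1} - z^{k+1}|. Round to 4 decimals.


ADMM iteration with rho = 3.0, z^k = 0.0755, u^k = 0.8885
Step 1: x-update.
Minimize 3*x^2 + 4*x + (3.0/2)*(x - 0.0755 + 0.8885)^2
FOC: (2*3 + 3.0)*x = -4 + 3.0*(0.0755 - 0.8885)
x^{k+1} = -0.7154
Step 2: z-update.
Minimize 4*z^2 + 2*z + (3.0/2)*(-0.7154 - z + 0.8885)^2
FOC: (2*4 + 3.0)*z = -2 + 3.0*(-0.7154 + 0.8885)
z^{k+1} = -0.1346
Step 3: u-update.
u^{k+1} = 0.8885 - 0.7154 + 0.1346 = 0.3077
Step 4: Primal residual = |-0.7154 + 0.1346| = 0.5808


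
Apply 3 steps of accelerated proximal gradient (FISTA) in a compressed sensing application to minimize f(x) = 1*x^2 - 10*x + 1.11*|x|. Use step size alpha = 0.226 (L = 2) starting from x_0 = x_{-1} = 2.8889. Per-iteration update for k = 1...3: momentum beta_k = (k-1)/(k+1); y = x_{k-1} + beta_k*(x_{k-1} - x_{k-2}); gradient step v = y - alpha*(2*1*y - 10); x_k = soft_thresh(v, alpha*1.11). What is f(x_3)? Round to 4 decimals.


FISTA on f(x) = 1*x^2 - 10*x + 1.11*|x|
L = 2, alpha = 0.226
Iteration 1: beta = 0.0, y = 2.8889 + 0.0*(2.8889 - 2.8889) = 2.8889
  grad(y) = -4.2222, v = y - alpha*grad = 3.8431
  prox(v) = soft_thresh(3.8431, 0.2509) = 3.5923
Iteration 2: beta = 0.3333, y = 3.5923 + 0.3333*(3.5923 - 2.8889) = 3.8267
  grad(y) = -2.3466, v = y - alpha*grad = 4.357
  prox(v) = soft_thresh(4.357, 0.2509) = 4.1062
Iteration 3: beta = 0.5, y = 4.1062 + 0.5*(4.1062 - 3.5923) = 4.3631
  grad(y) = -1.2737, v = y - alpha*grad = 4.651
  prox(v) = soft_thresh(4.651, 0.2509) = 4.4001
f(x_3) = 1*4.4001^2 - 10*4.4001 + 1.11*|4.4001| = -19.756


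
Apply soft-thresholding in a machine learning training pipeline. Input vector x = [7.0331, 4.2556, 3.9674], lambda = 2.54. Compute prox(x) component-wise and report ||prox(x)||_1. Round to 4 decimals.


Soft-thresholding with lambda = 2.54:
prox(7.0331) = sign(7.0331)*max(|7.0331| - 2.54, 0) = 4.4931
prox(4.2556) = sign(4.2556)*max(|4.2556| - 2.54, 0) = 1.7156
prox(3.9674) = sign(3.9674)*max(|3.9674| - 2.54, 0) = 1.4274
prox(x) = [4.4931, 1.7156, 1.4274]
||prox(x)||_1 = 4.4931 + 1.7156 + 1.4274 = 7.6361


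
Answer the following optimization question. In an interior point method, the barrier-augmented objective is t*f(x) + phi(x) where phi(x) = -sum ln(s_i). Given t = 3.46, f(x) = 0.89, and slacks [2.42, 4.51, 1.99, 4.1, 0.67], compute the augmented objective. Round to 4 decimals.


Step 1: Compute log-barrier.
ln values: [0.8838, 1.5063, 0.6881, 1.411, -0.4005]
phi = -(0.8838 + 1.5063 + 0.6881 + 1.411 - 0.4005) = -4.0887
Step 2: Compute augmented objective.
t*f(x) = 3.46*0.89 = 3.0794
Total = 3.0794 - 4.0887 = -1.0093
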